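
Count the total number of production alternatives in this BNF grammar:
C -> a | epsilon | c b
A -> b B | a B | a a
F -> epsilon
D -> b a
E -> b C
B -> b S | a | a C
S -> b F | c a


Counting alternatives per rule:
  C: 3 alternative(s)
  A: 3 alternative(s)
  F: 1 alternative(s)
  D: 1 alternative(s)
  E: 1 alternative(s)
  B: 3 alternative(s)
  S: 2 alternative(s)
Sum: 3 + 3 + 1 + 1 + 1 + 3 + 2 = 14

14


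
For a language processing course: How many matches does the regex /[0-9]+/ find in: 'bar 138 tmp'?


Pattern: /[0-9]+/ (int literals)
Input: 'bar 138 tmp'
Scanning for matches:
  Match 1: '138'
Total matches: 1

1


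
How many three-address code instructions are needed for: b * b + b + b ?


Expression: b * b + b + b
Generating three-address code (respecting * over +/- precedence):
  Instruction 1: t1 = b * b
  Instruction 2: t2 = t1 + b
  Instruction 3: t3 = t2 + b
Total instructions: 3

3


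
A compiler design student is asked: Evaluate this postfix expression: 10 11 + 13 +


Processing tokens left to right:
Push 10, Push 11
Pop 10 and 11, compute 10 + 11 = 21, push 21
Push 13
Pop 21 and 13, compute 21 + 13 = 34, push 34
Stack result: 34

34


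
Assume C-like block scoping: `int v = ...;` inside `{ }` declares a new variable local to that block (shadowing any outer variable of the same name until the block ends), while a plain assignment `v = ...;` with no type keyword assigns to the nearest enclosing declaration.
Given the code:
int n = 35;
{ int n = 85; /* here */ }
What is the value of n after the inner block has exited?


Analyzing scoping rules:
Outer scope: declares n = 35
Inner block: 'int n = 85;' declares a NEW n that shadows the outer one
When the block exits the inner n goes out of scope; the outer n was never modified -> 35
Result: 35

35


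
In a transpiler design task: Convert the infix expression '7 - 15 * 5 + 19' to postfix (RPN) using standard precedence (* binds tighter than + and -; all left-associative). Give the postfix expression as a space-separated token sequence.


Applying the shunting-yard algorithm:
  Operand 7 -> output
  Push '-' onto operator stack -> op-stack: [-]
  Operand 15 -> output
  Push '*' onto operator stack -> op-stack: [-, *]
  Operand 5 -> output
  See '+' (prec 1); top '*' (prec 2) >= it -> pop '*' to output
  See '+' (prec 1); top '-' (prec 1) >= it -> pop '-' to output
  Push '+' onto operator stack -> op-stack: [+]
  Operand 19 -> output
  End of input: pop '+' to output
Postfix result: 7 15 5 * - 19 +

7 15 5 * - 19 +


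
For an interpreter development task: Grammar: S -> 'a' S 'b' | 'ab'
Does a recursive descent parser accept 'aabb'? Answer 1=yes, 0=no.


Grammar accepts strings of the form a^n b^n (n >= 1)
Word: 'aabb'
Counting: 2 a's and 2 b's
Check: 2 == 2? Yes
Derivation (S -> aSb applied 1 time(s), then S -> ab): S => aSb => aabb
Accepted

1


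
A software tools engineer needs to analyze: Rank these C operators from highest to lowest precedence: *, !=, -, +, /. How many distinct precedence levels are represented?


Looking up precedence for each operator:
  * -> precedence 6
  != -> precedence 3
  - -> precedence 5
  + -> precedence 5
  / -> precedence 6
Sorted highest to lowest: *, /, -, +, !=
Distinct precedence values: [6, 5, 3]
Number of distinct levels: 3

3


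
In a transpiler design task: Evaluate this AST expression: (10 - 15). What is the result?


Expression: (10 - 15)
Evaluating step by step:
  10 - 15 = -5
Result: -5

-5


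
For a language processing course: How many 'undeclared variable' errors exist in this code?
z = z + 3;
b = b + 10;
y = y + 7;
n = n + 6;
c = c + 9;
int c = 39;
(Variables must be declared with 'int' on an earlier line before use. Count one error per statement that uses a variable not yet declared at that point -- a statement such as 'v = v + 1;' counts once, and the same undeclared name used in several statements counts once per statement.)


Scanning code line by line:
  Line 1: use 'z' -> ERROR (undeclared)
  Line 2: use 'b' -> ERROR (undeclared)
  Line 3: use 'y' -> ERROR (undeclared)
  Line 4: use 'n' -> ERROR (undeclared)
  Line 5: use 'c' -> ERROR (undeclared)
  Line 6: declare 'c' -> declared = ['c']
Total undeclared variable errors: 5

5


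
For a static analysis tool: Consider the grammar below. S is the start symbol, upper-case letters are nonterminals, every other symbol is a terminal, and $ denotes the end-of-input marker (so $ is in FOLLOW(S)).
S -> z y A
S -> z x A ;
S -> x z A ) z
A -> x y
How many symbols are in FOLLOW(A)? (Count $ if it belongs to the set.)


S is the start symbol and does not occur in any rule body, so FOLLOW(S) = {$}.
Examining every occurrence of A in a rule body:
  S -> z y A : A is at the right end -> add FOLLOW(S) = {$}
  S -> z x A ; : A is followed by terminal ';' -> add ';'
  S -> x z A ) z : A is followed by terminal ')' -> add ')'
  A -> x y : A does not occur in the body -> contributes nothing
FOLLOW(A) = {), ;, $}
Count: 3

3


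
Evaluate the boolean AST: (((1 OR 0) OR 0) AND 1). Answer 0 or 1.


Step 1: Evaluate inner node
  1 OR 0 = 1
Step 2: Evaluate next node
  1 OR 0 = 1
Step 3: Evaluate root node
  1 AND 1 = 1

1


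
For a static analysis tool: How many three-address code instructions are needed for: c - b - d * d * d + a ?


Expression: c - b - d * d * d + a
Generating three-address code (respecting * over +/- precedence):
  Instruction 1: t1 = d * d
  Instruction 2: t2 = t1 * d
  Instruction 3: t3 = c - b
  Instruction 4: t4 = t3 - t2
  Instruction 5: t5 = t4 + a
Total instructions: 5

5


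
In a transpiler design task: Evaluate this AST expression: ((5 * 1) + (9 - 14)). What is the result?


Expression: ((5 * 1) + (9 - 14))
Evaluating step by step:
  5 * 1 = 5
  9 - 14 = -5
  5 + -5 = 0
Result: 0

0


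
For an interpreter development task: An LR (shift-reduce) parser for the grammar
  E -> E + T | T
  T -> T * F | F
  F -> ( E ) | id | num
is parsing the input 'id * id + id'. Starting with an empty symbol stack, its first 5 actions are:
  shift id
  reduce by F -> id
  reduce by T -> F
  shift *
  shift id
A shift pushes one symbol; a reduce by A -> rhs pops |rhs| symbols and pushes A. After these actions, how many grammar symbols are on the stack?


Tracking the symbol stack through each action:
  Action 1: shift 'id' : push -> stack = [id] (size 1)
  Action 2: reduce by F -> id : pop 1, push F -> stack = [F] (size 1)
  Action 3: reduce by T -> F : pop 1, push T -> stack = [T] (size 1)
  Action 4: shift '*' : push -> stack = [T, *] (size 2)
  Action 5: shift 'id' : push -> stack = [T, *, id] (size 3)
Final stack size: 3

3


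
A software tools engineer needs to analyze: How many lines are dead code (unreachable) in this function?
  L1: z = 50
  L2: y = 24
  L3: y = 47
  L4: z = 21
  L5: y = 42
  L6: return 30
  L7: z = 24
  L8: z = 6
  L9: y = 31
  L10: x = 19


Analyzing control flow:
  L1: reachable (before return)
  L2: reachable (before return)
  L3: reachable (before return)
  L4: reachable (before return)
  L5: reachable (before return)
  L6: reachable (return statement)
  L7: DEAD (after return at L6)
  L8: DEAD (after return at L6)
  L9: DEAD (after return at L6)
  L10: DEAD (after return at L6)
Return at L6, total lines = 10
Dead lines: L7 through L10
Count: 4

4


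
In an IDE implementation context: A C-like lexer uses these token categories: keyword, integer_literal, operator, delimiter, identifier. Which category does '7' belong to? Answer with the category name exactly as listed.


Token: '7'
Checking categories:
  identifier: no
  integer_literal: YES
  operator: no
  keyword: no
  delimiter: no
Category: integer_literal

integer_literal


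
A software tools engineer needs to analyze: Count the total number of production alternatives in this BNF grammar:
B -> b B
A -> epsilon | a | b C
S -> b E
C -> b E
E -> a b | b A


Counting alternatives per rule:
  B: 1 alternative(s)
  A: 3 alternative(s)
  S: 1 alternative(s)
  C: 1 alternative(s)
  E: 2 alternative(s)
Sum: 1 + 3 + 1 + 1 + 2 = 8

8


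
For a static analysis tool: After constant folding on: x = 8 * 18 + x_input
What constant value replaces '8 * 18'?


Identifying constant sub-expression:
  Original: x = 8 * 18 + x_input
  8 and 18 are both compile-time constants
  Evaluating: 8 * 18 = 144
  After folding: x = 144 + x_input

144


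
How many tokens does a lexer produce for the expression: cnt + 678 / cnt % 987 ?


Scanning 'cnt + 678 / cnt % 987'
Token 1: 'cnt' -> identifier
Token 2: '+' -> operator
Token 3: '678' -> integer_literal
Token 4: '/' -> operator
Token 5: 'cnt' -> identifier
Token 6: '%' -> operator
Token 7: '987' -> integer_literal
Total tokens: 7

7


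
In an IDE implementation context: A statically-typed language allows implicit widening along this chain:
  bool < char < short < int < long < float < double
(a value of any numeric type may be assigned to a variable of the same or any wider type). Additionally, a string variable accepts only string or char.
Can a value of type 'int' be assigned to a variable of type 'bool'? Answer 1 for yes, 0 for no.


Target variable type: bool
Source value type: int
Numeric ranks: int=3, bool=0
Widening allowed iff rank(source) <= rank(target): 3 <= 0? No
Result: 0

0


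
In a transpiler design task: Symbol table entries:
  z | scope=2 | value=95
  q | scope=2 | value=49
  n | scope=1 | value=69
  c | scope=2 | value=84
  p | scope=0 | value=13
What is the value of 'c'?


Searching symbol table for 'c':
  z | scope=2 | value=95
  q | scope=2 | value=49
  n | scope=1 | value=69
  c | scope=2 | value=84 <- MATCH
  p | scope=0 | value=13
Found 'c' at scope 2 with value 84

84


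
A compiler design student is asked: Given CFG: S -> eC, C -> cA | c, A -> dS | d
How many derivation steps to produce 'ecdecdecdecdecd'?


Grammar: S -> eC, C -> cA | c, A -> dS | d
Deriving 'ecdecdecdecdecd':
Step 1: S -> eC => eC
Step 2: C -> cA => ecA
Step 3: A -> dS => ecdS
Step 4: S -> eC => ecdeC
Step 5: C -> cA => ecdecA
Step 6: A -> dS => ecdecdS
Step 7: S -> eC => ecdecdeC
Step 8: C -> cA => ecdecdecA
Step 9: A -> dS => ecdecdecdS
Step 10: S -> eC => ecdecdecdeC
Step 11: C -> cA => ecdecdecdecA
Step 12: A -> dS => ecdecdecdecdS
Step 13: S -> eC => ecdecdecdecdeC
Step 14: C -> cA => ecdecdecdecdecA
Step 15: A -> d => ecdecdecdecdecd
Total derivation steps: 15

15


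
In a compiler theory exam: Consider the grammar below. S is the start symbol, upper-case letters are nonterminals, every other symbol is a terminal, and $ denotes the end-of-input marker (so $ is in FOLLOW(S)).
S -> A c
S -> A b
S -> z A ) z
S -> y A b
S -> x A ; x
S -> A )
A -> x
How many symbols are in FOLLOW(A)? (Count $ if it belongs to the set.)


S is the start symbol and does not occur in any rule body, so FOLLOW(S) = {$}.
Examining every occurrence of A in a rule body:
  S -> A c : A is followed by terminal 'c' -> add 'c'
  S -> A b : A is followed by terminal 'b' -> add 'b'
  S -> z A ) z : A is followed by terminal ')' -> add ')'
  S -> y A b : A is followed by terminal 'b' -> add 'b' (already in the set)
  S -> x A ; x : A is followed by terminal ';' -> add ';'
  S -> A ) : A is followed by terminal ')' -> add ')' (already in the set)
  A -> x : A does not occur in the body -> contributes nothing
FOLLOW(A) = {), ;, b, c}
Count: 4

4


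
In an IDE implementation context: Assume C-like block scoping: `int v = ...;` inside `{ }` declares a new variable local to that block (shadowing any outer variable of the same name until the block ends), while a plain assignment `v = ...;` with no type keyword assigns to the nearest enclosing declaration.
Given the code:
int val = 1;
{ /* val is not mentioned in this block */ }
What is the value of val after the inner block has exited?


Analyzing scoping rules:
Outer scope: declares val = 1
Inner block: val is neither redeclared nor assigned -> unchanged
After the block -> 1
Result: 1

1


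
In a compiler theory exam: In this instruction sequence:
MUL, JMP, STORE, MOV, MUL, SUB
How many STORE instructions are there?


Scanning instruction sequence for STORE:
  Position 1: MUL
  Position 2: JMP
  Position 3: STORE <- MATCH
  Position 4: MOV
  Position 5: MUL
  Position 6: SUB
Matches at positions: [3]
Total STORE count: 1

1


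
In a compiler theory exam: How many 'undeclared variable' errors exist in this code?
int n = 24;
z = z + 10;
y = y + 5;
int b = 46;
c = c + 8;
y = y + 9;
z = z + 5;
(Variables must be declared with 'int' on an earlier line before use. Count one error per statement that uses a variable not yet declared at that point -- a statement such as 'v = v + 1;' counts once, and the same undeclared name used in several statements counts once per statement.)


Scanning code line by line:
  Line 1: declare 'n' -> declared = ['n']
  Line 2: use 'z' -> ERROR (undeclared)
  Line 3: use 'y' -> ERROR (undeclared)
  Line 4: declare 'b' -> declared = ['b', 'n']
  Line 5: use 'c' -> ERROR (undeclared)
  Line 6: use 'y' -> ERROR (undeclared)
  Line 7: use 'z' -> ERROR (undeclared)
Total undeclared variable errors: 5

5


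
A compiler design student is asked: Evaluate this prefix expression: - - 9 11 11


Parsing prefix expression: - - 9 11 11
Step 1: Innermost operation '- 9 11'
  9 - 11 = -2
Step 2: Outer operation '- [-2] 11'
  -2 - 11 = -13

-13


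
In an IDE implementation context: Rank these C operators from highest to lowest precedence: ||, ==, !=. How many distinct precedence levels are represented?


Looking up precedence for each operator:
  || -> precedence 1
  == -> precedence 3
  != -> precedence 3
Sorted highest to lowest: ==, !=, ||
Distinct precedence values: [3, 1]
Number of distinct levels: 2

2


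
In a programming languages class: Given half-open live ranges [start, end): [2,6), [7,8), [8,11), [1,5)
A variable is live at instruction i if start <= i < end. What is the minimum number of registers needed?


Live ranges:
  Var0: [2, 6)
  Var1: [7, 8)
  Var2: [8, 11)
  Var3: [1, 5)
Sweep-line events (position, delta, active):
  pos=1 start -> active=1
  pos=2 start -> active=2
  pos=5 end -> active=1
  pos=6 end -> active=0
  pos=7 start -> active=1
  pos=8 end -> active=0
  pos=8 start -> active=1
  pos=11 end -> active=0
Maximum simultaneous active: 2
Minimum registers needed: 2

2


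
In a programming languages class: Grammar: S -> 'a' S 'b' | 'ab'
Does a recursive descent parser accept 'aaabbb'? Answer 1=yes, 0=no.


Grammar accepts strings of the form a^n b^n (n >= 1)
Word: 'aaabbb'
Counting: 3 a's and 3 b's
Check: 3 == 3? Yes
Derivation (S -> aSb applied 2 time(s), then S -> ab): S => aSb => aaSbb => aaabbb
Accepted

1


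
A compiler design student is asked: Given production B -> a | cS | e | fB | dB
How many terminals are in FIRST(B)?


Production: B -> a | cS | e | fB | dB
Examining each alternative for leading terminals:
  B -> a : first terminal = 'a'
  B -> cS : first terminal = 'c'
  B -> e : first terminal = 'e'
  B -> fB : first terminal = 'f'
  B -> dB : first terminal = 'd'
FIRST(B) = {a, c, d, e, f}
Count: 5

5


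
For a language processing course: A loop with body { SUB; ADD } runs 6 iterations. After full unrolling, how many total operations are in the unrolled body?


Loop body operations: SUB, ADD (2 ops per iteration)
Unrolling 6 iterations:
  Iteration 1: SUB, ADD (2 ops)
  Iteration 2: SUB, ADD (2 ops)
  Iteration 3: SUB, ADD (2 ops)
  Iteration 4: SUB, ADD (2 ops)
  Iteration 5: SUB, ADD (2 ops)
  Iteration 6: SUB, ADD (2 ops)
Total: 6 iterations * 2 ops/iter = 12 operations

12


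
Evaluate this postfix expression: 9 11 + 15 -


Processing tokens left to right:
Push 9, Push 11
Pop 9 and 11, compute 9 + 11 = 20, push 20
Push 15
Pop 20 and 15, compute 20 - 15 = 5, push 5
Stack result: 5

5


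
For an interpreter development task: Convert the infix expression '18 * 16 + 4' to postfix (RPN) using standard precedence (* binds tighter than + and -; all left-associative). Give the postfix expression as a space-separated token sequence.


Applying the shunting-yard algorithm:
  Operand 18 -> output
  Push '*' onto operator stack -> op-stack: [*]
  Operand 16 -> output
  See '+' (prec 1); top '*' (prec 2) >= it -> pop '*' to output
  Push '+' onto operator stack -> op-stack: [+]
  Operand 4 -> output
  End of input: pop '+' to output
Postfix result: 18 16 * 4 +

18 16 * 4 +


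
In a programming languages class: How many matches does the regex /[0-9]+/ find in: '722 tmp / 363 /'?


Pattern: /[0-9]+/ (int literals)
Input: '722 tmp / 363 /'
Scanning for matches:
  Match 1: '722'
  Match 2: '363'
Total matches: 2

2


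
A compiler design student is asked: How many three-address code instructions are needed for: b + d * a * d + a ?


Expression: b + d * a * d + a
Generating three-address code (respecting * over +/- precedence):
  Instruction 1: t1 = d * a
  Instruction 2: t2 = t1 * d
  Instruction 3: t3 = b + t2
  Instruction 4: t4 = t3 + a
Total instructions: 4

4


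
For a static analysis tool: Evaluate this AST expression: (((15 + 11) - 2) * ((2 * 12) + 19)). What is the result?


Expression: (((15 + 11) - 2) * ((2 * 12) + 19))
Evaluating step by step:
  15 + 11 = 26
  26 - 2 = 24
  2 * 12 = 24
  24 + 19 = 43
  24 * 43 = 1032
Result: 1032

1032


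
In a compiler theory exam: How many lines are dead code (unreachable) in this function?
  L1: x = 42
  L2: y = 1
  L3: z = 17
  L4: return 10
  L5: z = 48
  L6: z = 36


Analyzing control flow:
  L1: reachable (before return)
  L2: reachable (before return)
  L3: reachable (before return)
  L4: reachable (return statement)
  L5: DEAD (after return at L4)
  L6: DEAD (after return at L4)
Return at L4, total lines = 6
Dead lines: L5 through L6
Count: 2

2


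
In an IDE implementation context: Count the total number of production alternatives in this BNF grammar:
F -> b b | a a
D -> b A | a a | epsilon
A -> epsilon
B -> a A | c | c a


Counting alternatives per rule:
  F: 2 alternative(s)
  D: 3 alternative(s)
  A: 1 alternative(s)
  B: 3 alternative(s)
Sum: 2 + 3 + 1 + 3 = 9

9


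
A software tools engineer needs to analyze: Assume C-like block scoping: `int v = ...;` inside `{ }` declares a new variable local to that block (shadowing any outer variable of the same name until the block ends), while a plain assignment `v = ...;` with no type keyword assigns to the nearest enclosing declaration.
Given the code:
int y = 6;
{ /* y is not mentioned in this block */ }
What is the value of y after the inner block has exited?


Analyzing scoping rules:
Outer scope: declares y = 6
Inner block: y is neither redeclared nor assigned -> unchanged
After the block -> 6
Result: 6

6


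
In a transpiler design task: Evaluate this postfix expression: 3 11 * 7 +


Processing tokens left to right:
Push 3, Push 11
Pop 3 and 11, compute 3 * 11 = 33, push 33
Push 7
Pop 33 and 7, compute 33 + 7 = 40, push 40
Stack result: 40

40


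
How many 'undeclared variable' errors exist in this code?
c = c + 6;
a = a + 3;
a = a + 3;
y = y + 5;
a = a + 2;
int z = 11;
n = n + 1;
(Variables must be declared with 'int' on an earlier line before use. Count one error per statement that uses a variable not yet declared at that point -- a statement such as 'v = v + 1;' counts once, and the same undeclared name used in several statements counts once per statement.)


Scanning code line by line:
  Line 1: use 'c' -> ERROR (undeclared)
  Line 2: use 'a' -> ERROR (undeclared)
  Line 3: use 'a' -> ERROR (undeclared)
  Line 4: use 'y' -> ERROR (undeclared)
  Line 5: use 'a' -> ERROR (undeclared)
  Line 6: declare 'z' -> declared = ['z']
  Line 7: use 'n' -> ERROR (undeclared)
Total undeclared variable errors: 6

6


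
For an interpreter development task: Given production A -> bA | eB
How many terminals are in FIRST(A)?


Production: A -> bA | eB
Examining each alternative for leading terminals:
  A -> bA : first terminal = 'b'
  A -> eB : first terminal = 'e'
FIRST(A) = {b, e}
Count: 2

2


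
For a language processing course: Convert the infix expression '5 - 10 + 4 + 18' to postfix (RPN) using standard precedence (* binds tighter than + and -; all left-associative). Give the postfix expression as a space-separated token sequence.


Applying the shunting-yard algorithm:
  Operand 5 -> output
  Push '-' onto operator stack -> op-stack: [-]
  Operand 10 -> output
  See '+' (prec 1); top '-' (prec 1) >= it -> pop '-' to output
  Push '+' onto operator stack -> op-stack: [+]
  Operand 4 -> output
  See '+' (prec 1); top '+' (prec 1) >= it -> pop '+' to output
  Push '+' onto operator stack -> op-stack: [+]
  Operand 18 -> output
  End of input: pop '+' to output
Postfix result: 5 10 - 4 + 18 +

5 10 - 4 + 18 +


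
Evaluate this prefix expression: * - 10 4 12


Parsing prefix expression: * - 10 4 12
Step 1: Innermost operation '- 10 4'
  10 - 4 = 6
Step 2: Outer operation '* [6] 12'
  6 * 12 = 72

72


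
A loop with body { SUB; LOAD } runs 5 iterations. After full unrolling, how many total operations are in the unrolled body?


Loop body operations: SUB, LOAD (2 ops per iteration)
Unrolling 5 iterations:
  Iteration 1: SUB, LOAD (2 ops)
  Iteration 2: SUB, LOAD (2 ops)
  Iteration 3: SUB, LOAD (2 ops)
  Iteration 4: SUB, LOAD (2 ops)
  Iteration 5: SUB, LOAD (2 ops)
Total: 5 iterations * 2 ops/iter = 10 operations

10


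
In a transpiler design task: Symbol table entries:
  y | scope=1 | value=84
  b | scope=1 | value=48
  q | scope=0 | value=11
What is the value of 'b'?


Searching symbol table for 'b':
  y | scope=1 | value=84
  b | scope=1 | value=48 <- MATCH
  q | scope=0 | value=11
Found 'b' at scope 1 with value 48

48


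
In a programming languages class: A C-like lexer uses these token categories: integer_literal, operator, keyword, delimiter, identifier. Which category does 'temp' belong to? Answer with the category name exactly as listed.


Token: 'temp'
Checking categories:
  identifier: YES
  integer_literal: no
  operator: no
  keyword: no
  delimiter: no
Category: identifier

identifier


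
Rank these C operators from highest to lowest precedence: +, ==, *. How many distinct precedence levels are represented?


Looking up precedence for each operator:
  + -> precedence 5
  == -> precedence 3
  * -> precedence 6
Sorted highest to lowest: *, +, ==
Distinct precedence values: [6, 5, 3]
Number of distinct levels: 3

3


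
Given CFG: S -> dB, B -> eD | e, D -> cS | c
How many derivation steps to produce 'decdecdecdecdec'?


Grammar: S -> dB, B -> eD | e, D -> cS | c
Deriving 'decdecdecdecdec':
Step 1: S -> dB => dB
Step 2: B -> eD => deD
Step 3: D -> cS => decS
Step 4: S -> dB => decdB
Step 5: B -> eD => decdeD
Step 6: D -> cS => decdecS
Step 7: S -> dB => decdecdB
Step 8: B -> eD => decdecdeD
Step 9: D -> cS => decdecdecS
Step 10: S -> dB => decdecdecdB
Step 11: B -> eD => decdecdecdeD
Step 12: D -> cS => decdecdecdecS
Step 13: S -> dB => decdecdecdecdB
Step 14: B -> eD => decdecdecdecdeD
Step 15: D -> c => decdecdecdecdec
Total derivation steps: 15

15


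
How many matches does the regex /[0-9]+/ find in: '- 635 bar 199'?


Pattern: /[0-9]+/ (int literals)
Input: '- 635 bar 199'
Scanning for matches:
  Match 1: '635'
  Match 2: '199'
Total matches: 2

2


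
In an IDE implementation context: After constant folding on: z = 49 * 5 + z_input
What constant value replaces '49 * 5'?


Identifying constant sub-expression:
  Original: z = 49 * 5 + z_input
  49 and 5 are both compile-time constants
  Evaluating: 49 * 5 = 245
  After folding: z = 245 + z_input

245


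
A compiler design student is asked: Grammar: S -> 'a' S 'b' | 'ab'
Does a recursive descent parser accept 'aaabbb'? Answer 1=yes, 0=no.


Grammar accepts strings of the form a^n b^n (n >= 1)
Word: 'aaabbb'
Counting: 3 a's and 3 b's
Check: 3 == 3? Yes
Derivation (S -> aSb applied 2 time(s), then S -> ab): S => aSb => aaSbb => aaabbb
Accepted

1


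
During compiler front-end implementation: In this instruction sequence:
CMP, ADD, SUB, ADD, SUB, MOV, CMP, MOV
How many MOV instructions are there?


Scanning instruction sequence for MOV:
  Position 1: CMP
  Position 2: ADD
  Position 3: SUB
  Position 4: ADD
  Position 5: SUB
  Position 6: MOV <- MATCH
  Position 7: CMP
  Position 8: MOV <- MATCH
Matches at positions: [6, 8]
Total MOV count: 2

2


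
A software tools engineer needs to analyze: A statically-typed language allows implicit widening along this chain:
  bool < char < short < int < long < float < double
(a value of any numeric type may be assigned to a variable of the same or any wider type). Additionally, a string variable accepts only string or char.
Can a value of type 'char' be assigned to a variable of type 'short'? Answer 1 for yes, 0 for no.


Target variable type: short
Source value type: char
Numeric ranks: char=1, short=2
Widening allowed iff rank(source) <= rank(target): 1 <= 2? Yes
Result: 1

1


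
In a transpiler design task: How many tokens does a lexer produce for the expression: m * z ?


Scanning 'm * z'
Token 1: 'm' -> identifier
Token 2: '*' -> operator
Token 3: 'z' -> identifier
Total tokens: 3

3


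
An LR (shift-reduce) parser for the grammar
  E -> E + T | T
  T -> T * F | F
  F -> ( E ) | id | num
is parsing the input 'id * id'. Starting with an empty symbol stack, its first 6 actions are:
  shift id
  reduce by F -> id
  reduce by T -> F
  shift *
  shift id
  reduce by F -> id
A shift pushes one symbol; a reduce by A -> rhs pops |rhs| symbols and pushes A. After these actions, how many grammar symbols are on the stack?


Tracking the symbol stack through each action:
  Action 1: shift 'id' : push -> stack = [id] (size 1)
  Action 2: reduce by F -> id : pop 1, push F -> stack = [F] (size 1)
  Action 3: reduce by T -> F : pop 1, push T -> stack = [T] (size 1)
  Action 4: shift '*' : push -> stack = [T, *] (size 2)
  Action 5: shift 'id' : push -> stack = [T, *, id] (size 3)
  Action 6: reduce by F -> id : pop 1, push F -> stack = [T, *, F] (size 3)
Final stack size: 3

3


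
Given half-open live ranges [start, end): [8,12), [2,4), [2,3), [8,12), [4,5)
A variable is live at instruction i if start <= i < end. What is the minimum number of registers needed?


Live ranges:
  Var0: [8, 12)
  Var1: [2, 4)
  Var2: [2, 3)
  Var3: [8, 12)
  Var4: [4, 5)
Sweep-line events (position, delta, active):
  pos=2 start -> active=1
  pos=2 start -> active=2
  pos=3 end -> active=1
  pos=4 end -> active=0
  pos=4 start -> active=1
  pos=5 end -> active=0
  pos=8 start -> active=1
  pos=8 start -> active=2
  pos=12 end -> active=1
  pos=12 end -> active=0
Maximum simultaneous active: 2
Minimum registers needed: 2

2


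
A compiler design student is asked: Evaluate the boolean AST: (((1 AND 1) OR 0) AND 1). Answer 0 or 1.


Step 1: Evaluate inner node
  1 AND 1 = 1
Step 2: Evaluate next node
  1 OR 0 = 1
Step 3: Evaluate root node
  1 AND 1 = 1

1


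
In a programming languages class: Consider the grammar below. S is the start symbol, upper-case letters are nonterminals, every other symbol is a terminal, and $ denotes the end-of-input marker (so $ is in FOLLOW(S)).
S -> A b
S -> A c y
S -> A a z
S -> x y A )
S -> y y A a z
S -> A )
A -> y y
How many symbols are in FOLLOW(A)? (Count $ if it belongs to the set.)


S is the start symbol and does not occur in any rule body, so FOLLOW(S) = {$}.
Examining every occurrence of A in a rule body:
  S -> A b : A is followed by terminal 'b' -> add 'b'
  S -> A c y : A is followed by terminal 'c' -> add 'c'
  S -> A a z : A is followed by terminal 'a' -> add 'a'
  S -> x y A ) : A is followed by terminal ')' -> add ')'
  S -> y y A a z : A is followed by terminal 'a' -> add 'a' (already in the set)
  S -> A ) : A is followed by terminal ')' -> add ')' (already in the set)
  A -> y y : A does not occur in the body -> contributes nothing
FOLLOW(A) = {), a, b, c}
Count: 4

4


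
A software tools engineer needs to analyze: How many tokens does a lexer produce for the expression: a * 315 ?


Scanning 'a * 315'
Token 1: 'a' -> identifier
Token 2: '*' -> operator
Token 3: '315' -> integer_literal
Total tokens: 3

3


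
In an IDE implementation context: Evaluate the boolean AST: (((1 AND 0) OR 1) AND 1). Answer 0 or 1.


Step 1: Evaluate inner node
  1 AND 0 = 0
Step 2: Evaluate next node
  0 OR 1 = 1
Step 3: Evaluate root node
  1 AND 1 = 1

1


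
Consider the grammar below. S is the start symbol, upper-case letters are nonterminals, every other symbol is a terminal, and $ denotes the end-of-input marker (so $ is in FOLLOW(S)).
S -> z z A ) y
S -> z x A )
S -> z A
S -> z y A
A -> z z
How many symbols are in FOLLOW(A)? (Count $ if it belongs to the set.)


S is the start symbol and does not occur in any rule body, so FOLLOW(S) = {$}.
Examining every occurrence of A in a rule body:
  S -> z z A ) y : A is followed by terminal ')' -> add ')'
  S -> z x A ) : A is followed by terminal ')' -> add ')' (already in the set)
  S -> z A : A is at the right end -> add FOLLOW(S) = {$}
  S -> z y A : A is at the right end -> add FOLLOW(S) = {$} (already in the set)
  A -> z z : A does not occur in the body -> contributes nothing
FOLLOW(A) = {), $}
Count: 2

2


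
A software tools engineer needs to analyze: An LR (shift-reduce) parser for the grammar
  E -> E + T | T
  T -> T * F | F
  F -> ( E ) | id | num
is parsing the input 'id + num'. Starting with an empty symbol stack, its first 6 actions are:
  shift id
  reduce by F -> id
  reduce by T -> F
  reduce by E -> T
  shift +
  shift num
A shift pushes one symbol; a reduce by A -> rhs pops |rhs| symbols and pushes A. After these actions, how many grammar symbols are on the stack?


Tracking the symbol stack through each action:
  Action 1: shift 'id' : push -> stack = [id] (size 1)
  Action 2: reduce by F -> id : pop 1, push F -> stack = [F] (size 1)
  Action 3: reduce by T -> F : pop 1, push T -> stack = [T] (size 1)
  Action 4: reduce by E -> T : pop 1, push E -> stack = [E] (size 1)
  Action 5: shift '+' : push -> stack = [E, +] (size 2)
  Action 6: shift 'num' : push -> stack = [E, +, num] (size 3)
Final stack size: 3

3


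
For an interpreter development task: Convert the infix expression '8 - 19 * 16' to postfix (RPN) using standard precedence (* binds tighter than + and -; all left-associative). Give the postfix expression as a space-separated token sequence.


Applying the shunting-yard algorithm:
  Operand 8 -> output
  Push '-' onto operator stack -> op-stack: [-]
  Operand 19 -> output
  Push '*' onto operator stack -> op-stack: [-, *]
  Operand 16 -> output
  End of input: pop '*' to output
  End of input: pop '-' to output
Postfix result: 8 19 16 * -

8 19 16 * -


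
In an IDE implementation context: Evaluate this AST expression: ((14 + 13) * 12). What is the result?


Expression: ((14 + 13) * 12)
Evaluating step by step:
  14 + 13 = 27
  27 * 12 = 324
Result: 324

324


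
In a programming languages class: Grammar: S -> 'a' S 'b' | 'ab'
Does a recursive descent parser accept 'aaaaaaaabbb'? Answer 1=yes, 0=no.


Grammar accepts strings of the form a^n b^n (n >= 1)
Word: 'aaaaaaaabbb'
Counting: 8 a's and 3 b's
Check: 8 == 3? No
Mismatch: a-count != b-count
Rejected

0


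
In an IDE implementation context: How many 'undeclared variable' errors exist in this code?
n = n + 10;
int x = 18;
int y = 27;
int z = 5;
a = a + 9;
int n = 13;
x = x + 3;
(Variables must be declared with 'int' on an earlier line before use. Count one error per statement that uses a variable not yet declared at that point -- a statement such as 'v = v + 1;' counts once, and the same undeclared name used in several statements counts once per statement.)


Scanning code line by line:
  Line 1: use 'n' -> ERROR (undeclared)
  Line 2: declare 'x' -> declared = ['x']
  Line 3: declare 'y' -> declared = ['x', 'y']
  Line 4: declare 'z' -> declared = ['x', 'y', 'z']
  Line 5: use 'a' -> ERROR (undeclared)
  Line 6: declare 'n' -> declared = ['n', 'x', 'y', 'z']
  Line 7: use 'x' -> OK (declared)
Total undeclared variable errors: 2

2


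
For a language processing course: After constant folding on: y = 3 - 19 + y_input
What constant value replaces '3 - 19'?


Identifying constant sub-expression:
  Original: y = 3 - 19 + y_input
  3 and 19 are both compile-time constants
  Evaluating: 3 - 19 = -16
  After folding: y = -16 + y_input

-16


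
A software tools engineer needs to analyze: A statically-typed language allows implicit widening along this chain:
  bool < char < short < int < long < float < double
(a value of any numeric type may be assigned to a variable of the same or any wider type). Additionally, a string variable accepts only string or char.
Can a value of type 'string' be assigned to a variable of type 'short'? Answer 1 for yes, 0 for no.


Target variable type: short
Source value type: string
Rule: string cannot widen to any numeric type
Result: 0

0


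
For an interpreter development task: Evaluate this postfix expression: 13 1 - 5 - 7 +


Processing tokens left to right:
Push 13, Push 1
Pop 13 and 1, compute 13 - 1 = 12, push 12
Push 5
Pop 12 and 5, compute 12 - 5 = 7, push 7
Push 7
Pop 7 and 7, compute 7 + 7 = 14, push 14
Stack result: 14

14


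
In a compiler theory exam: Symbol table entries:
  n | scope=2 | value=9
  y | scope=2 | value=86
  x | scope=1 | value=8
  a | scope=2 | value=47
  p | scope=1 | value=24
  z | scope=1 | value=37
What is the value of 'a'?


Searching symbol table for 'a':
  n | scope=2 | value=9
  y | scope=2 | value=86
  x | scope=1 | value=8
  a | scope=2 | value=47 <- MATCH
  p | scope=1 | value=24
  z | scope=1 | value=37
Found 'a' at scope 2 with value 47

47


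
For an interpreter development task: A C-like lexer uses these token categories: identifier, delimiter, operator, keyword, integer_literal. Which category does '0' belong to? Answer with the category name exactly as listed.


Token: '0'
Checking categories:
  identifier: no
  integer_literal: YES
  operator: no
  keyword: no
  delimiter: no
Category: integer_literal

integer_literal


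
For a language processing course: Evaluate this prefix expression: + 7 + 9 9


Parsing prefix expression: + 7 + 9 9
Step 1: Innermost operation '+ 9 9'
  9 + 9 = 18
Step 2: Outer operation '+ 7 [18]'
  7 + 18 = 25

25


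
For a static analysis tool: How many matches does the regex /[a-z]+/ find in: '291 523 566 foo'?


Pattern: /[a-z]+/ (identifiers)
Input: '291 523 566 foo'
Scanning for matches:
  Match 1: 'foo'
Total matches: 1

1


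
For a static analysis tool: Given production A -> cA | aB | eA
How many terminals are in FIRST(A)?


Production: A -> cA | aB | eA
Examining each alternative for leading terminals:
  A -> cA : first terminal = 'c'
  A -> aB : first terminal = 'a'
  A -> eA : first terminal = 'e'
FIRST(A) = {a, c, e}
Count: 3

3


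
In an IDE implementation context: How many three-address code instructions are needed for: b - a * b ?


Expression: b - a * b
Generating three-address code (respecting * over +/- precedence):
  Instruction 1: t1 = a * b
  Instruction 2: t2 = b - t1
Total instructions: 2

2


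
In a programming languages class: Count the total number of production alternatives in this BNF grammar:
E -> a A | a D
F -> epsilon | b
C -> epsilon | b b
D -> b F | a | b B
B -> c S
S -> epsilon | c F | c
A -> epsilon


Counting alternatives per rule:
  E: 2 alternative(s)
  F: 2 alternative(s)
  C: 2 alternative(s)
  D: 3 alternative(s)
  B: 1 alternative(s)
  S: 3 alternative(s)
  A: 1 alternative(s)
Sum: 2 + 2 + 2 + 3 + 1 + 3 + 1 = 14

14


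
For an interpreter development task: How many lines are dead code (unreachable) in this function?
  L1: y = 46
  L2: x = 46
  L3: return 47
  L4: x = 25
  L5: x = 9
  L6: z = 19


Analyzing control flow:
  L1: reachable (before return)
  L2: reachable (before return)
  L3: reachable (return statement)
  L4: DEAD (after return at L3)
  L5: DEAD (after return at L3)
  L6: DEAD (after return at L3)
Return at L3, total lines = 6
Dead lines: L4 through L6
Count: 3

3


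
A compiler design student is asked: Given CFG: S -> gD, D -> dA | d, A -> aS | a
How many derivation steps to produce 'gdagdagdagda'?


Grammar: S -> gD, D -> dA | d, A -> aS | a
Deriving 'gdagdagdagda':
Step 1: S -> gD => gD
Step 2: D -> dA => gdA
Step 3: A -> aS => gdaS
Step 4: S -> gD => gdagD
Step 5: D -> dA => gdagdA
Step 6: A -> aS => gdagdaS
Step 7: S -> gD => gdagdagD
Step 8: D -> dA => gdagdagdA
Step 9: A -> aS => gdagdagdaS
Step 10: S -> gD => gdagdagdagD
Step 11: D -> dA => gdagdagdagdA
Step 12: A -> a => gdagdagdagda
Total derivation steps: 12

12


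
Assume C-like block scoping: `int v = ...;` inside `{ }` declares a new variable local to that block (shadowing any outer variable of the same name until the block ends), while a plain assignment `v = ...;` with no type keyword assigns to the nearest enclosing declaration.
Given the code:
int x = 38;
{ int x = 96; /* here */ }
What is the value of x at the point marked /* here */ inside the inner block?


Analyzing scoping rules:
Outer scope: declares x = 38
Inner block: 'int x = 96;' declares a NEW x that shadows the outer one
Inside the block the inner declaration is in scope -> 96
Result: 96

96


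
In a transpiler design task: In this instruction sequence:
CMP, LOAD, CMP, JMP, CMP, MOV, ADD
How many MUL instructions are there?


Scanning instruction sequence for MUL:
  Position 1: CMP
  Position 2: LOAD
  Position 3: CMP
  Position 4: JMP
  Position 5: CMP
  Position 6: MOV
  Position 7: ADD
Matches at positions: []
Total MUL count: 0

0


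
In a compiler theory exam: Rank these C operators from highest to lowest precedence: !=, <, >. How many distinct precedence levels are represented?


Looking up precedence for each operator:
  != -> precedence 3
  < -> precedence 4
  > -> precedence 4
Sorted highest to lowest: <, >, !=
Distinct precedence values: [4, 3]
Number of distinct levels: 2

2


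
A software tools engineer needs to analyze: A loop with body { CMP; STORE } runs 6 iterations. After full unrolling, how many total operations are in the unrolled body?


Loop body operations: CMP, STORE (2 ops per iteration)
Unrolling 6 iterations:
  Iteration 1: CMP, STORE (2 ops)
  Iteration 2: CMP, STORE (2 ops)
  Iteration 3: CMP, STORE (2 ops)
  Iteration 4: CMP, STORE (2 ops)
  Iteration 5: CMP, STORE (2 ops)
  Iteration 6: CMP, STORE (2 ops)
Total: 6 iterations * 2 ops/iter = 12 operations

12


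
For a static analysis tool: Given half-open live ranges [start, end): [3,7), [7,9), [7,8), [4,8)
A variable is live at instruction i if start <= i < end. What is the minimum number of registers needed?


Live ranges:
  Var0: [3, 7)
  Var1: [7, 9)
  Var2: [7, 8)
  Var3: [4, 8)
Sweep-line events (position, delta, active):
  pos=3 start -> active=1
  pos=4 start -> active=2
  pos=7 end -> active=1
  pos=7 start -> active=2
  pos=7 start -> active=3
  pos=8 end -> active=2
  pos=8 end -> active=1
  pos=9 end -> active=0
Maximum simultaneous active: 3
Minimum registers needed: 3

3


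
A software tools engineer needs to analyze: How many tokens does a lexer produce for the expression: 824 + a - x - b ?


Scanning '824 + a - x - b'
Token 1: '824' -> integer_literal
Token 2: '+' -> operator
Token 3: 'a' -> identifier
Token 4: '-' -> operator
Token 5: 'x' -> identifier
Token 6: '-' -> operator
Token 7: 'b' -> identifier
Total tokens: 7

7


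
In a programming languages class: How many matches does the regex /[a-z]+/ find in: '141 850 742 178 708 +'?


Pattern: /[a-z]+/ (identifiers)
Input: '141 850 742 178 708 +'
Scanning for matches:
Total matches: 0

0


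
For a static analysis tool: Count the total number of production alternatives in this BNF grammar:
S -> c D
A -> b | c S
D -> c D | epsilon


Counting alternatives per rule:
  S: 1 alternative(s)
  A: 2 alternative(s)
  D: 2 alternative(s)
Sum: 1 + 2 + 2 = 5

5


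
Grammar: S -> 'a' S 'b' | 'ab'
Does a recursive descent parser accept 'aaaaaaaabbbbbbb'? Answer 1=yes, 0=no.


Grammar accepts strings of the form a^n b^n (n >= 1)
Word: 'aaaaaaaabbbbbbb'
Counting: 8 a's and 7 b's
Check: 8 == 7? No
Mismatch: a-count != b-count
Rejected

0
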